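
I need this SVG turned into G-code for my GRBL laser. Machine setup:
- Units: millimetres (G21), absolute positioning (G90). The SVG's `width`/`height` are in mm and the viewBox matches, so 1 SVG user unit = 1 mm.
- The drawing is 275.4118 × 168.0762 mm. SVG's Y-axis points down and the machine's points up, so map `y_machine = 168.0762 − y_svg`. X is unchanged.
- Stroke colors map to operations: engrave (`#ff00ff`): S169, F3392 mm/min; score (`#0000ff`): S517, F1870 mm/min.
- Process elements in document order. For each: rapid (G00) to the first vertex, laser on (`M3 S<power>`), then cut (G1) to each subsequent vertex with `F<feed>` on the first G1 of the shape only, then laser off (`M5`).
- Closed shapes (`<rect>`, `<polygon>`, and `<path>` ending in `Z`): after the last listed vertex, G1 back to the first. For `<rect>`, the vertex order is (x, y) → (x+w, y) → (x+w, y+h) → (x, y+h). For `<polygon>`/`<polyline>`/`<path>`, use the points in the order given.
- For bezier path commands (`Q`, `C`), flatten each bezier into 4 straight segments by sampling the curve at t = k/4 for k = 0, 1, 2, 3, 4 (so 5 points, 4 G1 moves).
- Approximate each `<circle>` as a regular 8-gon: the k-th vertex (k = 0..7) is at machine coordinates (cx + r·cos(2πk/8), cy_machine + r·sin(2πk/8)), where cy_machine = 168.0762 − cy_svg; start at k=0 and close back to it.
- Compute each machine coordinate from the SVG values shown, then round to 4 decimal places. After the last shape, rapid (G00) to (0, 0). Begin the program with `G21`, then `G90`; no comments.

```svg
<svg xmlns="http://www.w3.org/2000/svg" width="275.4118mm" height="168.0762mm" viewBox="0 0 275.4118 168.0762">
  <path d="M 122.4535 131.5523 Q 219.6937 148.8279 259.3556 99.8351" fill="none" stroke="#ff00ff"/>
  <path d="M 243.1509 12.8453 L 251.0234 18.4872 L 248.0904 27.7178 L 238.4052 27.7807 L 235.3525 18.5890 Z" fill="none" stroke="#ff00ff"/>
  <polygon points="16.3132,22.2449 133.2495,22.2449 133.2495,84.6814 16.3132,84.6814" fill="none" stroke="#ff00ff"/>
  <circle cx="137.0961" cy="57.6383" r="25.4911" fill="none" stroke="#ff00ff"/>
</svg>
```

G21
G90
G00 X122.4535 Y36.5239
M3 S169
G1 X167.4750 Y32.0279 F3392
G1 X205.2991 Y35.8154
G1 X235.9260 Y47.8865
G1 X259.3556 Y68.2411
M5
G00 X243.1509 Y155.2309
M3 S169
G1 X251.0234 Y149.5890 F3392
G1 X248.0904 Y140.3584
G1 X238.4052 Y140.2955
G1 X235.3525 Y149.4872
G1 X243.1509 Y155.2309
M5
G00 X16.3132 Y145.8313
M3 S169
G1 X133.2495 Y145.8313 F3392
G1 X133.2495 Y83.3948
G1 X16.3132 Y83.3948
G1 X16.3132 Y145.8313
M5
G00 X162.5872 Y110.4379
M3 S169
G1 X155.1210 Y128.4628 F3392
G1 X137.0961 Y135.9290
G1 X119.0712 Y128.4628
G1 X111.6050 Y110.4379
G1 X119.0712 Y92.4130
G1 X137.0961 Y84.9468
G1 X155.1210 Y92.4130
G1 X162.5872 Y110.4379
M5
G00 X0.0000 Y0.0000

viewBox `0 0 275.4118 168.0762` with mm width/height → 1 unit = 1 mm. Flip: y_m = 168.0762 − y_svg.

**Shape 1** — `<path>` quadratic bezier, stroke `#ff00ff` → engrave (S169, F3392). Control points (SVG): P0=(122.4535,131.5523), P1=(219.6937,148.8279), P2=(259.3556,99.8351); sampled at t=k/4. Machine vertices: (122.4535,36.5239) → (167.4750,32.0279) → (205.2991,35.8154) → (235.9260,47.8865) → (259.3556,68.2411). Open path.

**Shape 2** — `<path>` regular polygon, stroke `#ff00ff` → engrave (S169, F3392). Machine vertices: (243.1509,155.2309) → (251.0234,149.5890) → (248.0904,140.3584) → (238.4052,140.2955) → (235.3525,149.4872) → (243.1509,155.2309). Closed: final G1 returns to the first vertex.

**Shape 3** — `<polygon>` rectangle, stroke `#ff00ff` → engrave (S169, F3392). Machine vertices: (16.3132,145.8313) → (133.2495,145.8313) → (133.2495,83.3948) → (16.3132,83.3948) → (16.3132,145.8313). Closed: final G1 returns to the first vertex.

**Shape 4** — `<circle>` circle, stroke `#ff00ff` → engrave (S169, F3392). Machine vertices: (162.5872,110.4379) → (155.1210,128.4628) → (137.0961,135.9290) → (119.0712,128.4628) → (111.6050,110.4379) → (119.0712,92.4130) → (137.0961,84.9468) → (155.1210,92.4130) → (162.5872,110.4379). Closed: final G1 returns to the first vertex.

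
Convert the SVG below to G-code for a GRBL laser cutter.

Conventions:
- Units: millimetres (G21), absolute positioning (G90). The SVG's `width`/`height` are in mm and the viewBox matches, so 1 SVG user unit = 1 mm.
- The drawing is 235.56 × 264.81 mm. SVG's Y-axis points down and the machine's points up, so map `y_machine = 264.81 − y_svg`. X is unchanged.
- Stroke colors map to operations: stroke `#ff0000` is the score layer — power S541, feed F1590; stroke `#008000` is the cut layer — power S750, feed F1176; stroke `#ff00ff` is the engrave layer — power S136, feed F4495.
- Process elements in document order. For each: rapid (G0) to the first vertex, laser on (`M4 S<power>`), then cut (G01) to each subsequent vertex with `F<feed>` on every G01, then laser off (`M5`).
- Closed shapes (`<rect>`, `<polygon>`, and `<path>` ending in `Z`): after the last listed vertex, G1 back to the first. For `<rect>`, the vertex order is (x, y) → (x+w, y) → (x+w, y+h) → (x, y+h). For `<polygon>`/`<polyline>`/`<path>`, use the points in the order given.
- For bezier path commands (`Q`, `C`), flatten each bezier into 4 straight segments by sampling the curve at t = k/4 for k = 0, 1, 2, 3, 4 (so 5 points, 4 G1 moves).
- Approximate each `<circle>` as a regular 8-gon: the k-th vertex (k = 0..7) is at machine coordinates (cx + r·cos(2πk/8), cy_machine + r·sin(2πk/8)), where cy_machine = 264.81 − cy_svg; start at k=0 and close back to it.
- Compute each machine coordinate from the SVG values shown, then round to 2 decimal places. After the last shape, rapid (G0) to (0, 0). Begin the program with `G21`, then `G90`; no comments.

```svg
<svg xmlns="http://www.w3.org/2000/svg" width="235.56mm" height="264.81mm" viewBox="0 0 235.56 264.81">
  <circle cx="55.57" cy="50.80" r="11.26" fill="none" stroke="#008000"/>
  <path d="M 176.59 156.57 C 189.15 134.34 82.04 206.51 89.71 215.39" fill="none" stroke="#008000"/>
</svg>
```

Since the viewBox matches the mm dimensions, user units are millimetres directly. The only transform is the Y-flip y_m = 264.81 − y_svg.

Shape 1 is a circle drawn with `<circle>`. Its stroke #008000 means cut at S750, F1176. After flipping Y the toolpath is (66.83,214.01) → (63.53,221.97) → (55.57,225.27) → (47.61,221.97) → (44.31,214.01) → (47.61,206.05) → (55.57,202.75) → (63.53,206.05) → (66.83,214.01), returning to the start.

Shape 2 is a cubic bezier drawn with `<path>`. Its stroke #008000 means cut at S750, F1176. After flipping Y the toolpath is (176.59,108.24) → (167.24,109.68) → (134.98,90.50) → (101.82,65.48) → (89.71,49.42).

G21
G90
G0 X66.83 Y214.01
M4 S750
G01 X63.53 Y221.97 F1176
G01 X55.57 Y225.27 F1176
G01 X47.61 Y221.97 F1176
G01 X44.31 Y214.01 F1176
G01 X47.61 Y206.05 F1176
G01 X55.57 Y202.75 F1176
G01 X63.53 Y206.05 F1176
G01 X66.83 Y214.01 F1176
M5
G0 X176.59 Y108.24
M4 S750
G01 X167.24 Y109.68 F1176
G01 X134.98 Y90.50 F1176
G01 X101.82 Y65.48 F1176
G01 X89.71 Y49.42 F1176
M5
G0 X0.00 Y0.00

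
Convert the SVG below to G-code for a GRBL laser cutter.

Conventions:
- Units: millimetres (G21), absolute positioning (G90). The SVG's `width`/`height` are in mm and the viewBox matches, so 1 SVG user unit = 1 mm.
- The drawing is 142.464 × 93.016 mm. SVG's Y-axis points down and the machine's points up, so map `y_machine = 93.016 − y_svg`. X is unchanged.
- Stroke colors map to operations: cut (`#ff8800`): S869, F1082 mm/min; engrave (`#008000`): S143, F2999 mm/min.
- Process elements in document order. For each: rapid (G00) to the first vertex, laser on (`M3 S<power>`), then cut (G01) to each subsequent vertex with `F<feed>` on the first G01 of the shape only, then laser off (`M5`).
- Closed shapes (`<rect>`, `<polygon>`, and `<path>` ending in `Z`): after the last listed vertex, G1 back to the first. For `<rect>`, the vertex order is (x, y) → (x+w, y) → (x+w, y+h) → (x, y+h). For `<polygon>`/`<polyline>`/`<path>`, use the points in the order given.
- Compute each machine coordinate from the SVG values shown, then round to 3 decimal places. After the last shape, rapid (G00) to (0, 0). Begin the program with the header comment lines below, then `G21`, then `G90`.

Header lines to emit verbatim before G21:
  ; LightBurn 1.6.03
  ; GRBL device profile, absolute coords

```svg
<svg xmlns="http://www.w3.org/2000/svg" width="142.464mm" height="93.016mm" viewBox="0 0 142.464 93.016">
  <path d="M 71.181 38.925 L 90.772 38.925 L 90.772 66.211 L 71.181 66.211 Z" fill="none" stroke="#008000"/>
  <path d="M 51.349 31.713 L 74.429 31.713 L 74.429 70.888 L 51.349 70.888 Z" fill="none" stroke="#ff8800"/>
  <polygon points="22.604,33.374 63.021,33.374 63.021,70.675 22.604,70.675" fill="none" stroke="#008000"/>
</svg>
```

; LightBurn 1.6.03
; GRBL device profile, absolute coords
G21
G90
G00 X71.181 Y54.091
M3 S143
G01 X90.772 Y54.091 F2999
G01 X90.772 Y26.805
G01 X71.181 Y26.805
G01 X71.181 Y54.091
M5
G00 X51.349 Y61.303
M3 S869
G01 X74.429 Y61.303 F1082
G01 X74.429 Y22.128
G01 X51.349 Y22.128
G01 X51.349 Y61.303
M5
G00 X22.604 Y59.642
M3 S143
G01 X63.021 Y59.642 F2999
G01 X63.021 Y22.341
G01 X22.604 Y22.341
G01 X22.604 Y59.642
M5
G00 X0.000 Y0.000

1 u = 1 mm; y_m = 93.016 − y.

[1] `<path>` rectangle, #008000→engrave S143 F2999: (71.181,54.091) → (90.772,54.091) → (90.772,26.805) → (71.181,26.805) → (71.181,54.091) (closed)

[2] `<path>` rectangle, #ff8800→cut S869 F1082: (51.349,61.303) → (74.429,61.303) → (74.429,22.128) → (51.349,22.128) → (51.349,61.303) (closed)

[3] `<polygon>` rectangle, #008000→engrave S143 F2999: (22.604,59.642) → (63.021,59.642) → (63.021,22.341) → (22.604,22.341) → (22.604,59.642) (closed)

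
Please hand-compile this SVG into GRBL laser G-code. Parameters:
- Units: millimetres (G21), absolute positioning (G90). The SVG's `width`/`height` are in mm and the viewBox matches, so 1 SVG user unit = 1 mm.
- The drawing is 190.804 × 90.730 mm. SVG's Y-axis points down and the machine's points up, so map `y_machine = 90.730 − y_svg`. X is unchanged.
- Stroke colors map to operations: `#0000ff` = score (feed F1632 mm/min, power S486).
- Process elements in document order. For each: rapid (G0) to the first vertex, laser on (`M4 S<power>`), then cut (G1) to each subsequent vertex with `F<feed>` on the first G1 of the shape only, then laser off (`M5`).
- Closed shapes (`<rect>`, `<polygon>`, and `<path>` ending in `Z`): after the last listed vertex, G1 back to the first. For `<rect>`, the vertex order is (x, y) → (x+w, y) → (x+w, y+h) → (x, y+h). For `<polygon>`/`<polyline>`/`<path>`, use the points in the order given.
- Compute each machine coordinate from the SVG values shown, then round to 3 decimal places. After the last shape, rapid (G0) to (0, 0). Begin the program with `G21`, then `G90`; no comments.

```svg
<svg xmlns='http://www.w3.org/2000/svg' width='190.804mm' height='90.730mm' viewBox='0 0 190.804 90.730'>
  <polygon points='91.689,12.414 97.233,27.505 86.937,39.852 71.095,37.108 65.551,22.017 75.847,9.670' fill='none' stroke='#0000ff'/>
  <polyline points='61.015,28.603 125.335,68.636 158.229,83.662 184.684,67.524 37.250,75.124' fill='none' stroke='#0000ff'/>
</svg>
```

viewBox `0 0 190.804 90.730` with mm width/height → 1 unit = 1 mm. Flip: y_m = 90.730 − y_svg.

**Shape 1** — `<polygon>` regular polygon, stroke `#0000ff` → score (S486, F1632). Machine vertices: (91.689,78.316) → (97.233,63.225) → (86.937,50.878) → (71.095,53.622) → (65.551,68.713) → (75.847,81.060) → (91.689,78.316). Closed: final G1 returns to the first vertex.

**Shape 2** — `<polyline>` open polyline, stroke `#0000ff` → score (S486, F1632). Machine vertices: (61.015,62.127) → (125.335,22.094) → (158.229,7.068) → (184.684,23.206) → (37.250,15.606). Open path.

G21
G90
G0 X91.689 Y78.316
M4 S486
G1 X97.233 Y63.225 F1632
G1 X86.937 Y50.878
G1 X71.095 Y53.622
G1 X65.551 Y68.713
G1 X75.847 Y81.060
G1 X91.689 Y78.316
M5
G0 X61.015 Y62.127
M4 S486
G1 X125.335 Y22.094 F1632
G1 X158.229 Y7.068
G1 X184.684 Y23.206
G1 X37.250 Y15.606
M5
G0 X0.000 Y0.000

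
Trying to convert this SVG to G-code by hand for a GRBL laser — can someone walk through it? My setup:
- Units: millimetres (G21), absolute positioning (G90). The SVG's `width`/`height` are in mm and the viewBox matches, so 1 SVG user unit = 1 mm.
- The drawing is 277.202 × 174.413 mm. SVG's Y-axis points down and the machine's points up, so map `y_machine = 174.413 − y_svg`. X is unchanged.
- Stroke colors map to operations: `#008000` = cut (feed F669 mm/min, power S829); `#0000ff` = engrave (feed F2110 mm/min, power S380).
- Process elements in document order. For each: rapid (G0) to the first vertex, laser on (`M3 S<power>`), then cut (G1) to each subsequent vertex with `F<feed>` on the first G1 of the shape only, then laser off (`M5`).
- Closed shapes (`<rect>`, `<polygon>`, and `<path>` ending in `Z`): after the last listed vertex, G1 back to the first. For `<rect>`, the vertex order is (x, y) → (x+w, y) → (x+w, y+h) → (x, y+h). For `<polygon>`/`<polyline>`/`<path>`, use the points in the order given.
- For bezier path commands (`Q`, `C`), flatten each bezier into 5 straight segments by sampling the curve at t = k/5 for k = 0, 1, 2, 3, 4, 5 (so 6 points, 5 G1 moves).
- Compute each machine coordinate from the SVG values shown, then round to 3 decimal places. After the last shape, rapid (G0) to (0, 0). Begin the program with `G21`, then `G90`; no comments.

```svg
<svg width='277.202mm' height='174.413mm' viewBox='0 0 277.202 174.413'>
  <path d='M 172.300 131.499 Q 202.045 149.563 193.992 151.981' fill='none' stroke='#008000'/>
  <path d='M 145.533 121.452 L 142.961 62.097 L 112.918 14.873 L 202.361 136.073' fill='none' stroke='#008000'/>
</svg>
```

G21
G90
G0 X172.300 Y42.914
M3 S829
G1 X182.686 Y36.314 F669
G1 X190.048 Y30.966
G1 X194.387 Y26.870
G1 X195.701 Y24.025
G1 X193.992 Y22.432
M5
G0 X145.533 Y52.961
M3 S829
G1 X142.961 Y112.316 F669
G1 X112.918 Y159.540
G1 X202.361 Y38.340
M5
G0 X0.000 Y0.000

Since the viewBox matches the mm dimensions, user units are millimetres directly. The only transform is the Y-flip y_m = 174.413 − y_svg.

Shape 1 is a quadratic bezier drawn with `<path>`. Its stroke #008000 means cut at S829, F669. After flipping Y the toolpath is (172.300,42.914) → (182.686,36.314) → (190.048,30.966) → (194.387,26.870) → (195.701,24.025) → (193.992,22.432).

Shape 2 is a open polyline drawn with `<path>`. Its stroke #008000 means cut at S829, F669. After flipping Y the toolpath is (145.533,52.961) → (142.961,112.316) → (112.918,159.540) → (202.361,38.340).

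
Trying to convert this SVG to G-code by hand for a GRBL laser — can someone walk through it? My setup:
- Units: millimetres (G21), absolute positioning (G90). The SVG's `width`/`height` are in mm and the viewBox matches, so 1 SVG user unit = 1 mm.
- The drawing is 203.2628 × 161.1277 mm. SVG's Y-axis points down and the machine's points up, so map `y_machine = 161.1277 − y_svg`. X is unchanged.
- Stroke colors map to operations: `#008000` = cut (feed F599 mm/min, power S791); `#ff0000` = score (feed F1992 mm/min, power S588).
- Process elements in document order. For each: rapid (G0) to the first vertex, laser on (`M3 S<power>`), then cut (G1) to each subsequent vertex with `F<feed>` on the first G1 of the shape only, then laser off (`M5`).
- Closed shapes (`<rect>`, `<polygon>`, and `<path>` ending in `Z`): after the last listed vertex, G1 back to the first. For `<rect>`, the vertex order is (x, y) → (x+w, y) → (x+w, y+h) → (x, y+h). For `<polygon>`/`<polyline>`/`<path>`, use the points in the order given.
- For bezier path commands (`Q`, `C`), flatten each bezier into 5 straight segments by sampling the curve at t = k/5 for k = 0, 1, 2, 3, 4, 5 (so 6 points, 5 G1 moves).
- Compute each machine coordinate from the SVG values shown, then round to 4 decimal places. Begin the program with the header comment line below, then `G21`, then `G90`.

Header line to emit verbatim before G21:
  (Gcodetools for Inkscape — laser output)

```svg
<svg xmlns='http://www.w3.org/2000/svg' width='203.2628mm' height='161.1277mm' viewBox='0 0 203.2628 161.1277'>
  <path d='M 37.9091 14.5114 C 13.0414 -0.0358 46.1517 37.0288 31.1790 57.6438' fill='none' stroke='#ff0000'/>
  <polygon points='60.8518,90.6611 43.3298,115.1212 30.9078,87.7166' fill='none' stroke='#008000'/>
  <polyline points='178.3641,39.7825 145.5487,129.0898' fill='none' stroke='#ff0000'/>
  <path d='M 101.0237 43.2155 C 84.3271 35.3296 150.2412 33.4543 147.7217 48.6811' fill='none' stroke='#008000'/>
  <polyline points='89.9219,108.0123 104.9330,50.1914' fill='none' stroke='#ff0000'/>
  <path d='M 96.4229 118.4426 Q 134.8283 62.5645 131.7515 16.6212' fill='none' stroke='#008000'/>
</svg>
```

Since the viewBox matches the mm dimensions, user units are millimetres directly. The only transform is the Y-flip y_m = 161.1277 − y_svg.

Shape 1 is a cubic bezier drawn with `<path>`. Its stroke #ff0000 means score at S588, F1992. After flipping Y the toolpath is (37.9091,146.6163) → (29.0974,149.6957) → (29.1094,143.6552) → (32.8543,131.7618) → (35.2411,117.2824) → (31.1790,103.4839).

Shape 2 is a regular polygon drawn with `<polygon>`. Its stroke #008000 means cut at S791, F599. After flipping Y the toolpath is (60.8518,70.4666) → (43.3298,46.0065) → (30.9078,73.4111) → (60.8518,70.4666), returning to the start.

Shape 3 is a line segment drawn with `<polyline>`. Its stroke #ff0000 means score at S588, F1992. After flipping Y the toolpath is (178.3641,121.3452) → (145.5487,32.0379).

Shape 4 is a cubic bezier drawn with `<path>`. Its stroke #008000 means cut at S791, F599. After flipping Y the toolpath is (101.0237,117.9122) → (99.7107,121.8337) → (110.9741,123.7803) → (127.5638,123.2196) → (142.2297,119.6192) → (147.7217,112.4466).

Shape 5 is a line segment drawn with `<polyline>`. Its stroke #ff0000 means score at S588, F1992. After flipping Y the toolpath is (89.9219,53.1154) → (104.9330,110.9363).

Shape 6 is a quadratic bezier drawn with `<path>`. Its stroke #008000 means cut at S791, F599. After flipping Y the toolpath is (96.4229,42.6851) → (110.1258,64.6389) → (120.5101,85.7980) → (127.5758,106.1623) → (131.3229,125.7318) → (131.7515,144.5065).

(Gcodetools for Inkscape — laser output)
G21
G90
G0 X37.9091 Y146.6163
M3 S588
G1 X29.0974 Y149.6957 F1992
G1 X29.1094 Y143.6552
G1 X32.8543 Y131.7618
G1 X35.2411 Y117.2824
G1 X31.1790 Y103.4839
M5
G0 X60.8518 Y70.4666
M3 S791
G1 X43.3298 Y46.0065 F599
G1 X30.9078 Y73.4111
G1 X60.8518 Y70.4666
M5
G0 X178.3641 Y121.3452
M3 S588
G1 X145.5487 Y32.0379 F1992
M5
G0 X101.0237 Y117.9122
M3 S791
G1 X99.7107 Y121.8337 F599
G1 X110.9741 Y123.7803
G1 X127.5638 Y123.2196
G1 X142.2297 Y119.6192
G1 X147.7217 Y112.4466
M5
G0 X89.9219 Y53.1154
M3 S588
G1 X104.9330 Y110.9363 F1992
M5
G0 X96.4229 Y42.6851
M3 S791
G1 X110.1258 Y64.6389 F599
G1 X120.5101 Y85.7980
G1 X127.5758 Y106.1623
G1 X131.3229 Y125.7318
G1 X131.7515 Y144.5065
M5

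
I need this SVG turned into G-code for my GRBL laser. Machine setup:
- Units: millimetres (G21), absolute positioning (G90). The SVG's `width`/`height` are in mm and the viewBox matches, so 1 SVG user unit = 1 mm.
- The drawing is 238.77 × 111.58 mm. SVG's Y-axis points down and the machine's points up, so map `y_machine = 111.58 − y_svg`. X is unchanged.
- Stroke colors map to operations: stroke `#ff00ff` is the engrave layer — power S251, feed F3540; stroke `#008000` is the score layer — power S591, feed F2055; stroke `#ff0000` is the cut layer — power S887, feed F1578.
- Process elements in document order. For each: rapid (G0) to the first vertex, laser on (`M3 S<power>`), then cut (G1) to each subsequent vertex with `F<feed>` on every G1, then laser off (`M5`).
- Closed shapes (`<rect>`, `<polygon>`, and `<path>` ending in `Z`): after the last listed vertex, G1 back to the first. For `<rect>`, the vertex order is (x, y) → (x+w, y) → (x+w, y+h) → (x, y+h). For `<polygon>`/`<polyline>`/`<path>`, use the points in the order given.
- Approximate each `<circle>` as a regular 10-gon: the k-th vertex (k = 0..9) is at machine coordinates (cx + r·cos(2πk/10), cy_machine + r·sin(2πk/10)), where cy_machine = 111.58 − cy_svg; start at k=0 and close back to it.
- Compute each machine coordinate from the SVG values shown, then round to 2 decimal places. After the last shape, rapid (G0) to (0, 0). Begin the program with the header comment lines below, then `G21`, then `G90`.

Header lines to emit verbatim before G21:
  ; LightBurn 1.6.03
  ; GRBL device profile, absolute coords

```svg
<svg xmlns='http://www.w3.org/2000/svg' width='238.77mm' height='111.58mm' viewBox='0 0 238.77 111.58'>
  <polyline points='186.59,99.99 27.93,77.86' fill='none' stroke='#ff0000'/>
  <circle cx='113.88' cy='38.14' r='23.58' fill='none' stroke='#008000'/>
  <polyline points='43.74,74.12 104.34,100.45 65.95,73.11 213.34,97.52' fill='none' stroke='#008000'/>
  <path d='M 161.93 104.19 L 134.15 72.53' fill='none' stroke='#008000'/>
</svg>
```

Since the viewBox matches the mm dimensions, user units are millimetres directly. The only transform is the Y-flip y_m = 111.58 − y_svg.

Shape 1 is a line segment drawn with `<polyline>`. Its stroke #ff0000 means cut at S887, F1578. After flipping Y the toolpath is (186.59,11.59) → (27.93,33.72).

Shape 2 is a circle drawn with `<circle>`. Its stroke #008000 means score at S591, F2055. After flipping Y the toolpath is (137.46,73.44) → (132.96,87.30) → (121.17,95.87) → (106.59,95.87) → (94.80,87.30) → (90.30,73.44) → (94.80,59.58) → (106.59,51.01) → (121.17,51.01) → (132.96,59.58) → (137.46,73.44), returning to the start.

Shape 3 is a open polyline drawn with `<polyline>`. Its stroke #008000 means score at S591, F2055. After flipping Y the toolpath is (43.74,37.46) → (104.34,11.13) → (65.95,38.47) → (213.34,14.06).

Shape 4 is a line segment drawn with `<path>`. Its stroke #008000 means score at S591, F2055. After flipping Y the toolpath is (161.93,7.39) → (134.15,39.05).

; LightBurn 1.6.03
; GRBL device profile, absolute coords
G21
G90
G0 X186.59 Y11.59
M3 S887
G1 X27.93 Y33.72 F1578
M5
G0 X137.46 Y73.44
M3 S591
G1 X132.96 Y87.30 F2055
G1 X121.17 Y95.87 F2055
G1 X106.59 Y95.87 F2055
G1 X94.80 Y87.30 F2055
G1 X90.30 Y73.44 F2055
G1 X94.80 Y59.58 F2055
G1 X106.59 Y51.01 F2055
G1 X121.17 Y51.01 F2055
G1 X132.96 Y59.58 F2055
G1 X137.46 Y73.44 F2055
M5
G0 X43.74 Y37.46
M3 S591
G1 X104.34 Y11.13 F2055
G1 X65.95 Y38.47 F2055
G1 X213.34 Y14.06 F2055
M5
G0 X161.93 Y7.39
M3 S591
G1 X134.15 Y39.05 F2055
M5
G0 X0.00 Y0.00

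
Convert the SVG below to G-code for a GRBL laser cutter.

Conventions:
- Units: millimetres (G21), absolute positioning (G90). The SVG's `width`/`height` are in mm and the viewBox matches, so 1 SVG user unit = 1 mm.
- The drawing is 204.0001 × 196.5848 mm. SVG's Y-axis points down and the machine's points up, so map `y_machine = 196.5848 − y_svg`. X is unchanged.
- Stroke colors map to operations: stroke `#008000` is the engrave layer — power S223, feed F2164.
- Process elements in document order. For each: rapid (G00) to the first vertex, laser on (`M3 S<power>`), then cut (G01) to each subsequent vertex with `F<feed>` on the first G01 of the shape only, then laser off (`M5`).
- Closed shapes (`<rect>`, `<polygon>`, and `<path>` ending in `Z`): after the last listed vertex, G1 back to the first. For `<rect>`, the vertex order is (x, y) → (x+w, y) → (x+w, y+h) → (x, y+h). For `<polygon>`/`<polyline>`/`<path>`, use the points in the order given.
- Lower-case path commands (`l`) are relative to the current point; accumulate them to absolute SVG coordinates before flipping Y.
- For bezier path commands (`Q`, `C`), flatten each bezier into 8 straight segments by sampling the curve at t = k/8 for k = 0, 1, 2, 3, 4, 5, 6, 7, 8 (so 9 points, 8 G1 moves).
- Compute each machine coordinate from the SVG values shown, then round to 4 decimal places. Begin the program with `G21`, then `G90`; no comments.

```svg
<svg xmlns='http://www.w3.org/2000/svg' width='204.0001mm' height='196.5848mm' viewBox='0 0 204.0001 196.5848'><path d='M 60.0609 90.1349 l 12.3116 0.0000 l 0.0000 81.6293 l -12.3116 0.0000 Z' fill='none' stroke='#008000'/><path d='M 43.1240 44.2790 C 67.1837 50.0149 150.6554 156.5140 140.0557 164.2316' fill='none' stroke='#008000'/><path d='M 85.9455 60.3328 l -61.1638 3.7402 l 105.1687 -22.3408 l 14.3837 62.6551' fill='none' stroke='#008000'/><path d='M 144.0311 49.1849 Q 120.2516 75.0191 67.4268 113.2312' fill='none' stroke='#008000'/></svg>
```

Since the viewBox matches the mm dimensions, user units are millimetres directly. The only transform is the Y-flip y_m = 196.5848 − y_svg.

Shape 1 is a rectangle drawn with `<path>`. Its stroke #008000 means engrave at S223, F2164. After flipping Y the toolpath is (60.0609,106.4499) → (72.3725,106.4499) → (72.3725,24.8206) → (60.0609,24.8206) → (60.0609,106.4499), returning to the start.

Shape 2 is a cubic bezier drawn with `<path>`. Its stroke #008000 means engrave at S223, F2164. After flipping Y the toolpath is (43.1240,152.3058) → (54.6316,145.8213) → (69.9103,132.2287) → (87.1617,113.8663) → (104.5871,93.0726) → (120.3878,72.1861) → (132.7653,53.5450) → (139.9208,39.4879) → (140.0557,32.3532).

Shape 3 is a open polyline drawn with `<path>`. Its stroke #008000 means engrave at S223, F2164. After flipping Y the toolpath is (85.9455,136.2520) → (24.7817,132.5118) → (129.9504,154.8526) → (144.3341,92.1975).

Shape 4 is a quadratic bezier drawn with `<path>`. Its stroke #008000 means engrave at S223, F2164. After flipping Y the toolpath is (144.0311,147.3999) → (137.6324,140.7479) → (130.3260,133.7092) → (122.1120,126.2836) → (112.9903,118.4712) → (102.9609,110.2720) → (92.0239,101.6860) → (80.1792,92.7132) → (67.4268,83.3536).

G21
G90
G00 X60.0609 Y106.4499
M3 S223
G01 X72.3725 Y106.4499 F2164
G01 X72.3725 Y24.8206
G01 X60.0609 Y24.8206
G01 X60.0609 Y106.4499
M5
G00 X43.1240 Y152.3058
M3 S223
G01 X54.6316 Y145.8213 F2164
G01 X69.9103 Y132.2287
G01 X87.1617 Y113.8663
G01 X104.5871 Y93.0726
G01 X120.3878 Y72.1861
G01 X132.7653 Y53.5450
G01 X139.9208 Y39.4879
G01 X140.0557 Y32.3532
M5
G00 X85.9455 Y136.2520
M3 S223
G01 X24.7817 Y132.5118 F2164
G01 X129.9504 Y154.8526
G01 X144.3341 Y92.1975
M5
G00 X144.0311 Y147.3999
M3 S223
G01 X137.6324 Y140.7479 F2164
G01 X130.3260 Y133.7092
G01 X122.1120 Y126.2836
G01 X112.9903 Y118.4712
G01 X102.9609 Y110.2720
G01 X92.0239 Y101.6860
G01 X80.1792 Y92.7132
G01 X67.4268 Y83.3536
M5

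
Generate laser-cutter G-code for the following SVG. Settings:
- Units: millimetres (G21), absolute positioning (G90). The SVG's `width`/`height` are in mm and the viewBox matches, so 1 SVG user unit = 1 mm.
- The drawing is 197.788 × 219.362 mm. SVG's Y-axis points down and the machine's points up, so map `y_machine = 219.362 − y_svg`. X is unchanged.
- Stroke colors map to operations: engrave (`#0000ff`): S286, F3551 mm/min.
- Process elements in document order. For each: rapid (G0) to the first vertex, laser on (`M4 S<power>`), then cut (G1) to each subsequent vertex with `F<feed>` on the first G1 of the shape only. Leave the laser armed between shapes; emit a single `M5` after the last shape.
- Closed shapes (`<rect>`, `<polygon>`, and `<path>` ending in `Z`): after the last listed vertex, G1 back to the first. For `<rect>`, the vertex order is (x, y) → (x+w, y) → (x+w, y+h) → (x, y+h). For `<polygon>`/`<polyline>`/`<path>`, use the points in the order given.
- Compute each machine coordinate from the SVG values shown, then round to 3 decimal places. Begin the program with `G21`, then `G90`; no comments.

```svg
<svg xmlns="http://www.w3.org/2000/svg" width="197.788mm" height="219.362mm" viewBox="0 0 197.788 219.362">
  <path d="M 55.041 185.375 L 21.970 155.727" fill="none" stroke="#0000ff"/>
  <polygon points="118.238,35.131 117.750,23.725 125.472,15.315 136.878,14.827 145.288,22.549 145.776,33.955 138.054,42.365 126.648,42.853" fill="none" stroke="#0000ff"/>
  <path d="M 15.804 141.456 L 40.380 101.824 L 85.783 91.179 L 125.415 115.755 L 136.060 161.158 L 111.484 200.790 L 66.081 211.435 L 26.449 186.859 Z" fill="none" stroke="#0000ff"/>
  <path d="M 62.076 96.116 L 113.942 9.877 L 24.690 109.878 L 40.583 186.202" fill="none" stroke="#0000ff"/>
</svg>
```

G21
G90
G0 X55.041 Y33.987
M4 S286
G1 X21.970 Y63.635 F3551
G0 X118.238 Y184.231
M4 S286
G1 X117.750 Y195.637 F3551
G1 X125.472 Y204.047
G1 X136.878 Y204.535
G1 X145.288 Y196.813
G1 X145.776 Y185.407
G1 X138.054 Y176.997
G1 X126.648 Y176.509
G1 X118.238 Y184.231
G0 X15.804 Y77.906
M4 S286
G1 X40.380 Y117.538 F3551
G1 X85.783 Y128.183
G1 X125.415 Y103.607
G1 X136.060 Y58.204
G1 X111.484 Y18.572
G1 X66.081 Y7.927
G1 X26.449 Y32.503
G1 X15.804 Y77.906
G0 X62.076 Y123.246
M4 S286
G1 X113.942 Y209.485 F3551
G1 X24.690 Y109.484
G1 X40.583 Y33.160
M5

Since the viewBox matches the mm dimensions, user units are millimetres directly. The only transform is the Y-flip y_m = 219.362 − y_svg.

Shape 1 is a line segment drawn with `<path>`. Its stroke #0000ff means engrave at S286, F3551. After flipping Y the toolpath is (55.041,33.987) → (21.970,63.635).

Shape 2 is a regular polygon drawn with `<polygon>`. Its stroke #0000ff means engrave at S286, F3551. After flipping Y the toolpath is (118.238,184.231) → (117.750,195.637) → (125.472,204.047) → (136.878,204.535) → (145.288,196.813) → (145.776,185.407) → (138.054,176.997) → (126.648,176.509) → (118.238,184.231), returning to the start.

Shape 3 is a regular polygon drawn with `<path>`. Its stroke #0000ff means engrave at S286, F3551. After flipping Y the toolpath is (15.804,77.906) → (40.380,117.538) → (85.783,128.183) → (125.415,103.607) → (136.060,58.204) → (111.484,18.572) → (66.081,7.927) → (26.449,32.503) → (15.804,77.906), returning to the start.

Shape 4 is a open polyline drawn with `<path>`. Its stroke #0000ff means engrave at S286, F3551. After flipping Y the toolpath is (62.076,123.246) → (113.942,209.485) → (24.690,109.484) → (40.583,33.160).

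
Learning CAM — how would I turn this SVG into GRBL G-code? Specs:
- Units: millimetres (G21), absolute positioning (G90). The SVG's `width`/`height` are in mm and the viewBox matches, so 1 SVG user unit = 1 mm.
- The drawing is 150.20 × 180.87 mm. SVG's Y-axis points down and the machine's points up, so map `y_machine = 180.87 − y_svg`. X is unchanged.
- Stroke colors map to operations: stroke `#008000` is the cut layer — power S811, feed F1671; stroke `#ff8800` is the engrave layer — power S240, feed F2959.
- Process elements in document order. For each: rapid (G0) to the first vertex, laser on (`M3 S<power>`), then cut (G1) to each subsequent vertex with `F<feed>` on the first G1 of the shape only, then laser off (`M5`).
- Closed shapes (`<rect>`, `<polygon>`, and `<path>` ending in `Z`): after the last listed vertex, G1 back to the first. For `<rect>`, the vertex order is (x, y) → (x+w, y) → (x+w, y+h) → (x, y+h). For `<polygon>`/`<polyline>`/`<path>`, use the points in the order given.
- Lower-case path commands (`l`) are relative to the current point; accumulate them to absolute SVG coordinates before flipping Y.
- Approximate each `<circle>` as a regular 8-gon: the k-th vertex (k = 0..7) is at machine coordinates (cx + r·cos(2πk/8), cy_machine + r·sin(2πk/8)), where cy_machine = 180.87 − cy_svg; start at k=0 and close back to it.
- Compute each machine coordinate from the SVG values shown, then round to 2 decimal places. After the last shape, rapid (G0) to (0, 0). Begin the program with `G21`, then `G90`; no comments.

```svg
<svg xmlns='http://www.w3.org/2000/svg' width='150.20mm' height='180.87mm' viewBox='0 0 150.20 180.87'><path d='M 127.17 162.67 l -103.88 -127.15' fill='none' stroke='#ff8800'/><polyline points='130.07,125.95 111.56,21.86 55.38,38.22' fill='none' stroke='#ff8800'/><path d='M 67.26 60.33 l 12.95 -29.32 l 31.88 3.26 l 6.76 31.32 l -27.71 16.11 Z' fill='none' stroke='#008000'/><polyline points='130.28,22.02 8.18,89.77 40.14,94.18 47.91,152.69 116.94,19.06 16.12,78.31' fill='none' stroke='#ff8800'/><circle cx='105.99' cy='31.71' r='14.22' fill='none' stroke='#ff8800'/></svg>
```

G21
G90
G0 X127.17 Y18.20
M3 S240
G1 X23.29 Y145.35 F2959
M5
G0 X130.07 Y54.92
M3 S240
G1 X111.56 Y159.01 F2959
G1 X55.38 Y142.65
M5
G0 X67.26 Y120.54
M3 S811
G1 X80.21 Y149.86 F1671
G1 X112.09 Y146.60
G1 X118.85 Y115.28
G1 X91.14 Y99.17
G1 X67.26 Y120.54
M5
G0 X130.28 Y158.85
M3 S240
G1 X8.18 Y91.10 F2959
G1 X40.14 Y86.69
G1 X47.91 Y28.18
G1 X116.94 Y161.81
G1 X16.12 Y102.56
M5
G0 X120.21 Y149.16
M3 S240
G1 X116.05 Y159.22 F2959
G1 X105.99 Y163.38
G1 X95.93 Y159.22
G1 X91.77 Y149.16
G1 X95.93 Y139.10
G1 X105.99 Y134.94
G1 X116.05 Y139.10
G1 X120.21 Y149.16
M5
G0 X0.00 Y0.00

viewBox `0 0 150.20 180.87` with mm width/height → 1 unit = 1 mm. Flip: y_m = 180.87 − y_svg.

**Shape 1** — `<path>` line segment, stroke `#ff8800` → engrave (S240, F2959). Machine vertices: (127.17,18.20) → (23.29,145.35). Open path.

**Shape 2** — `<polyline>` open polyline, stroke `#ff8800` → engrave (S240, F2959). Machine vertices: (130.07,54.92) → (111.56,159.01) → (55.38,142.65). Open path.

**Shape 3** — `<path>` regular polygon, stroke `#008000` → cut (S811, F1671). Machine vertices: (67.26,120.54) → (80.21,149.86) → (112.09,146.60) → (118.85,115.28) → (91.14,99.17) → (67.26,120.54). Closed: final G1 returns to the first vertex.

**Shape 4** — `<polyline>` open polyline, stroke `#ff8800` → engrave (S240, F2959). Machine vertices: (130.28,158.85) → (8.18,91.10) → (40.14,86.69) → (47.91,28.18) → (116.94,161.81) → (16.12,102.56). Open path.

**Shape 5** — `<circle>` circle, stroke `#ff8800` → engrave (S240, F2959). Machine vertices: (120.21,149.16) → (116.05,159.22) → (105.99,163.38) → (95.93,159.22) → (91.77,149.16) → (95.93,139.10) → (105.99,134.94) → (116.05,139.10) → (120.21,149.16). Closed: final G1 returns to the first vertex.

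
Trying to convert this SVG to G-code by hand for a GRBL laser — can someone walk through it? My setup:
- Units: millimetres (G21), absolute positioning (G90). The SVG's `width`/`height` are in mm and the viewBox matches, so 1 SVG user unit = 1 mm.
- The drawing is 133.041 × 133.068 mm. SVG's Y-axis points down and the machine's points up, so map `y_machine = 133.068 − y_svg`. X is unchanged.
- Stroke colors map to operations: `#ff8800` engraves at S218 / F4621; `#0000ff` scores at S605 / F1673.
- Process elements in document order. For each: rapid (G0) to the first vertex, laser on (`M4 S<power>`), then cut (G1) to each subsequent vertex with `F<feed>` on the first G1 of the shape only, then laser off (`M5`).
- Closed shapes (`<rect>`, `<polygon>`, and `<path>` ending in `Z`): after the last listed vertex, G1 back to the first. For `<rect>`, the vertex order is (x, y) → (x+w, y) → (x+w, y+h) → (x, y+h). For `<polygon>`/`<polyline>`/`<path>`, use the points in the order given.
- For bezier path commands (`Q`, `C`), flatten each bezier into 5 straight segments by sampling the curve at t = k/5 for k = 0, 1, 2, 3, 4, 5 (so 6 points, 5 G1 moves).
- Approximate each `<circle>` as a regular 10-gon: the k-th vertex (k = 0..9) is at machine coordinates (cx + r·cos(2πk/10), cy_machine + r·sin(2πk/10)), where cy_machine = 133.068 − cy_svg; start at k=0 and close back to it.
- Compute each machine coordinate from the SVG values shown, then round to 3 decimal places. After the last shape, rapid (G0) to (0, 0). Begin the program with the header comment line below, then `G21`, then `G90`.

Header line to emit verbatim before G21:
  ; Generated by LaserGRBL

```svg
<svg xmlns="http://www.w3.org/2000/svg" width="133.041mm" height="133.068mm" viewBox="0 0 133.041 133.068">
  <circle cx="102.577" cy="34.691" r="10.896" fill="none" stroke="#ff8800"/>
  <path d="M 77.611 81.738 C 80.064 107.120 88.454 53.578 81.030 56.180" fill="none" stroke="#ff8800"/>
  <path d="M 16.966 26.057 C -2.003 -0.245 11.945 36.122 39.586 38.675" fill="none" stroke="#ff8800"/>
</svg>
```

viewBox `0 0 133.041 133.068` with mm width/height → 1 unit = 1 mm. Flip: y_m = 133.068 − y_svg.

**Shape 1** — `<circle>` circle, stroke `#ff8800` → engrave (S218, F4621). Machine vertices: (113.473,98.377) → (111.392,104.782) → (105.944,108.740) → (99.210,108.740) → (93.762,104.782) → (91.681,98.377) → (93.762,91.972) → (99.210,88.014) → (105.944,88.014) → (111.392,91.972) → (113.473,98.377). Closed: final G1 returns to the first vertex.

**Shape 2** — `<path>` cubic bezier, stroke `#ff8800` → engrave (S218, F4621). Control points (SVG): P0=(77.611,81.738), P1=(80.064,107.120), P2=(88.454,53.578), P3=(81.030,56.180); sampled at t=k/5. Machine vertices: (77.611,51.330) → (79.621,44.491) → (82.012,50.111) → (83.740,61.706) → (83.761,72.792) → (81.030,76.888). Open path.

**Shape 3** — `<path>` cubic bezier, stroke `#ff8800` → engrave (S218, F4621). Control points (SVG): P0=(16.966,26.057), P1=(-2.003,-0.245), P2=(11.945,36.122), P3=(39.586,38.675); sampled at t=k/5. Machine vertices: (16.966,107.011) → (9.381,116.044) → (8.773,114.667) → (14.220,107.512) → (24.798,99.211) → (39.586,94.393). Open path.

; Generated by LaserGRBL
G21
G90
G0 X113.473 Y98.377
M4 S218
G1 X111.392 Y104.782 F4621
G1 X105.944 Y108.740
G1 X99.210 Y108.740
G1 X93.762 Y104.782
G1 X91.681 Y98.377
G1 X93.762 Y91.972
G1 X99.210 Y88.014
G1 X105.944 Y88.014
G1 X111.392 Y91.972
G1 X113.473 Y98.377
M5
G0 X77.611 Y51.330
M4 S218
G1 X79.621 Y44.491 F4621
G1 X82.012 Y50.111
G1 X83.740 Y61.706
G1 X83.761 Y72.792
G1 X81.030 Y76.888
M5
G0 X16.966 Y107.011
M4 S218
G1 X9.381 Y116.044 F4621
G1 X8.773 Y114.667
G1 X14.220 Y107.512
G1 X24.798 Y99.211
G1 X39.586 Y94.393
M5
G0 X0.000 Y0.000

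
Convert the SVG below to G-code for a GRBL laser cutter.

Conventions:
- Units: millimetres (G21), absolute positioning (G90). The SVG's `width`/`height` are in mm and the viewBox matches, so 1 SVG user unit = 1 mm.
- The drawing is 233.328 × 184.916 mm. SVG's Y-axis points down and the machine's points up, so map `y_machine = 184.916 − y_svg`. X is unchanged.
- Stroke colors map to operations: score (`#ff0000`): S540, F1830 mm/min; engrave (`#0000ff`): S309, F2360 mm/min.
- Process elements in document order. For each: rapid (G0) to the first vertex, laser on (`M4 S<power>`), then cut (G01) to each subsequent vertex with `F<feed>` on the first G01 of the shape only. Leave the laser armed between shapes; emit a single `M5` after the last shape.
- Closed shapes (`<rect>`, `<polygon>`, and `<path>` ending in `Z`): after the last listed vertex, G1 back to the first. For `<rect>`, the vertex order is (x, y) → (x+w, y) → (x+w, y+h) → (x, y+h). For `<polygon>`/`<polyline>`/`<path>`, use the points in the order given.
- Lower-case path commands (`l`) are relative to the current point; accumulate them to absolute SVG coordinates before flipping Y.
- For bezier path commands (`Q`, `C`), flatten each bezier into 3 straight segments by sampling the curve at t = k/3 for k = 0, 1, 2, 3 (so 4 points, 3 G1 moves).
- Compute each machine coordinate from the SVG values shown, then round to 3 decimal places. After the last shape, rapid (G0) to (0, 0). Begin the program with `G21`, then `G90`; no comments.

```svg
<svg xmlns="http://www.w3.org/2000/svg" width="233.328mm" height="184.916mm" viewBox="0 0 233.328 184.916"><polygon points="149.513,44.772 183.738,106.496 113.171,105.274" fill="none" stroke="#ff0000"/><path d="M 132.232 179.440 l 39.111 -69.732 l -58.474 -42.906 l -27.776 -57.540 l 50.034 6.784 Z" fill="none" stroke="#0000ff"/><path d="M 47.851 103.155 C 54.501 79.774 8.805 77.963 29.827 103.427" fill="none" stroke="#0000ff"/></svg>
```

G21
G90
G0 X149.513 Y140.144
M4 S540
G01 X183.738 Y78.420 F1830
G01 X113.171 Y79.642
G01 X149.513 Y140.144
G0 X132.232 Y5.476
M4 S309
G01 X171.343 Y75.208 F2360
G01 X112.869 Y118.114
G01 X85.093 Y175.654
G01 X135.127 Y168.870
G01 X132.232 Y5.476
G0 X47.851 Y81.761
M4 S309
G01 X41.462 Y97.741 F2360
G01 X26.635 Y98.073
G01 X29.827 Y81.489
M5
G0 X0.000 Y0.000

1 u = 1 mm; y_m = 184.916 − y.

[1] `<polygon>` regular polygon, #ff0000→score S540 F1830: (149.513,140.144) → (183.738,78.420) → (113.171,79.642) → (149.513,140.144) (closed)

[2] `<path>` closed polygon, #0000ff→engrave S309 F2360: (132.232,5.476) → (171.343,75.208) → (112.869,118.114) → (85.093,175.654) → (135.127,168.870) → (132.232,5.476) (closed)

[3] `<path>` cubic bezier, #0000ff→engrave S309 F2360: (47.851,81.761) → (41.462,97.741) → (26.635,98.073) → (29.827,81.489)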